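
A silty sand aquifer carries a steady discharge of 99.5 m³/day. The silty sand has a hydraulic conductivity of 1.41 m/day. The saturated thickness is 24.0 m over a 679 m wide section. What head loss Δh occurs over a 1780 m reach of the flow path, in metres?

Cross-sectional area A = 679 × 24.0 = 16296 m².
From Q = K·A·i, i = Q / (K·A) = 99.5 / (1.410 × 16296) = 0.004330.
Head loss Δh = i · L = 0.004330 × 1780 = 7.708 m.

7.71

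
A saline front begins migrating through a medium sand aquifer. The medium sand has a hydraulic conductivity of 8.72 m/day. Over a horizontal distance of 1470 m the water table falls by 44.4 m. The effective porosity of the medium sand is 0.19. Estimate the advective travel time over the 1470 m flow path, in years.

2.90

Hydraulic gradient i = Δh / L = 44.4 / 1470 = 0.03020.
Darcy flux q = K · i = 8.720 × 0.03020 = 0.2634 m/day.
Seepage velocity v = q / n_e = 0.2634 / 0.19 = 1.386 m/day.
Travel time t = L / v = 1470 / 1.386 = 1060 days = 2.903 years.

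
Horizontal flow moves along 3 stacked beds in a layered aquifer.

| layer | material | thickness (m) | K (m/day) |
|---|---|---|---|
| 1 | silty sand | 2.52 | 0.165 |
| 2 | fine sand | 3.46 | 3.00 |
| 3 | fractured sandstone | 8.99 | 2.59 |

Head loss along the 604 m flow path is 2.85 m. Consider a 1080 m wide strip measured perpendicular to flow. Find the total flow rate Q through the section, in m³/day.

174

Flow is parallel to layering, so each bed carries its own Darcy discharge and the transmissivities add.
Σ(K_i·b_i) = 0.165×2.52 + 3.00×3.46 + 2.59×8.99 = 34.08 m²/day.
Hydraulic gradient i = Δh / L = 2.85 / 604 = 0.004719.
Q = Σ(K_i·b_i) · W · i = 34.08 × 1080 × 0.004719 = 173.7 m³/day.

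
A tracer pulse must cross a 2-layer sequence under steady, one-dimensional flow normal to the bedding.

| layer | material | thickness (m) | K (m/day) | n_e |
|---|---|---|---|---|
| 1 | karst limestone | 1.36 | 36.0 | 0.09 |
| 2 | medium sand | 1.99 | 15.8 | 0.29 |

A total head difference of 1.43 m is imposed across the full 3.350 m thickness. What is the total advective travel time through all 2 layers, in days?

0.0801

With flow normal to the layers, continuity requires the same specific discharge q through every layer.
Σ(b_i/K_i) = 1.36/36.0 + 1.99/15.8 = 0.1637 d.
q = Δh / Σ(b_i/K_i) = 1.43 / 0.1637 = 8.734 m/day.
In each layer the seepage velocity is v_i = q/n_i, so the layer transit time is t_i = b_i·n_i / q:
  layer 1 (karst limestone): t_1 = 1.36 × 0.09 / 8.734 = 0.01401 d
  layer 2 (medium sand): t_2 = 1.99 × 0.29 / 8.734 = 0.06607 d
Total t = Σ t_i = 0.08009 days.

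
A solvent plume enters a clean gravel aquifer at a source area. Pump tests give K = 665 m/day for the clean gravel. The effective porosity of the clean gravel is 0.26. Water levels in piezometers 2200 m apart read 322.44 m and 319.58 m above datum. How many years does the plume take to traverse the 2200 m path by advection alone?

Hydraulic gradient i = (322.44 − 319.58) / 2200 = 2.86 / 2200 = 0.001300.
Darcy flux q = K · i = 665.0 × 0.001300 = 0.8645 m/day.
Seepage velocity v = q / n_e = 0.8645 / 0.26 = 3.325 m/day.
Travel time t = L / v = 2200 / 3.325 = 661.7 days = 1.812 years.

1.81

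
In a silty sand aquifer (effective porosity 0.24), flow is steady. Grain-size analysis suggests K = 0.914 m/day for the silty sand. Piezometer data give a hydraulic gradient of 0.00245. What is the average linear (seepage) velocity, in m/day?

Hydraulic gradient i = 0.00245.
Darcy flux q = K · i = 0.9140 × 0.002450 = 0.002239 m/day.
Seepage velocity v = q / n_e = 0.002239 / 0.24 = 0.009330 m/day.

0.00933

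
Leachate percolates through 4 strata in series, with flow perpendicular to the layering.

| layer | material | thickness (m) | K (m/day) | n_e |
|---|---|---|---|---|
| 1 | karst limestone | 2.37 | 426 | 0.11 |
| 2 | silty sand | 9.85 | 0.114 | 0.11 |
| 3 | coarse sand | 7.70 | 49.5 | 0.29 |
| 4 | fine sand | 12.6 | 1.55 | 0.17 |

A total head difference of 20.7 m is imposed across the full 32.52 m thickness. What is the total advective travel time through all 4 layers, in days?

With flow normal to the layers, continuity requires the same specific discharge q through every layer.
Σ(b_i/K_i) = 2.37/426 + 9.85/0.114 + 7.70/49.5 + 12.6/1.55 = 94.69 d.
q = Δh / Σ(b_i/K_i) = 20.7 / 94.69 = 0.2186 m/day.
In each layer the seepage velocity is v_i = q/n_i, so the layer transit time is t_i = b_i·n_i / q:
  layer 1 (karst limestone): t_1 = 2.37 × 0.11 / 0.2186 = 1.193 d
  layer 2 (silty sand): t_2 = 9.85 × 0.11 / 0.2186 = 4.957 d
  layer 3 (coarse sand): t_3 = 7.70 × 0.29 / 0.2186 = 10.22 d
  layer 4 (fine sand): t_4 = 12.6 × 0.17 / 0.2186 = 9.799 d
Total t = Σ t_i = 26.16 days.

26.2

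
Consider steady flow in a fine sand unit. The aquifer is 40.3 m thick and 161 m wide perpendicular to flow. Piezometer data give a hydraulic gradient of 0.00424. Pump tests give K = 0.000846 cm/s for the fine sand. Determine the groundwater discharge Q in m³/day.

Convert K: 0.000846 cm/s × 864 = 0.7309 m/day.
Cross-sectional area A = 161 × 40.3 = 6488 m².
Hydraulic gradient i = 0.00424.
Darcy's law: Q = K · A · i = 0.7309 × 6488 × 0.004240 = 20.11 m³/day.

20.1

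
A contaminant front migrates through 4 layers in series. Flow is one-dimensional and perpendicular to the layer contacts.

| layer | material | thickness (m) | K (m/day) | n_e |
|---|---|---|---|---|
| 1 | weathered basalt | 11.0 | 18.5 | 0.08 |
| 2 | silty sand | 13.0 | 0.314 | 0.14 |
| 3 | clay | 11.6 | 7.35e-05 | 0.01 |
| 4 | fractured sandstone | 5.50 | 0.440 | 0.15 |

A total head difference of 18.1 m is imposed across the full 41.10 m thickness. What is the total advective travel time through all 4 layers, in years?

87.0

With flow normal to the layers, continuity requires the same specific discharge q through every layer.
Σ(b_i/K_i) = 11.0/18.5 + 13.0/0.314 + 11.6/7.35e-05 + 5.50/0.440 = 1.579e+05 d.
q = Δh / Σ(b_i/K_i) = 18.1 / 1.579e+05 = 0.0001146 m/day.
In each layer the seepage velocity is v_i = q/n_i, so the layer transit time is t_i = b_i·n_i / q:
  layer 1 (weathered basalt): t_1 = 11.0 × 0.08 / 0.0001146 = 7676 d
  layer 2 (silty sand): t_2 = 13.0 × 0.14 / 0.0001146 = 15875 d
  layer 3 (clay): t_3 = 11.6 × 0.01 / 0.0001146 = 1012 d
  layer 4 (fractured sandstone): t_4 = 5.50 × 0.15 / 0.0001146 = 7196 d
Total t = Σ t_i = 31759 days = 86.95 years.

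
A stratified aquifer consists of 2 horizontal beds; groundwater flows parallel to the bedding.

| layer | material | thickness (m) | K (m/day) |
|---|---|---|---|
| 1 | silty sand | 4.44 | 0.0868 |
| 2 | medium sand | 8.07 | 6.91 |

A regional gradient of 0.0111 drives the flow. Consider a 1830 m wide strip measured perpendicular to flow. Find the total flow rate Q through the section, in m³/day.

1140

Flow is parallel to layering, so each bed carries its own Darcy discharge and the transmissivities add.
Σ(K_i·b_i) = 0.0868×4.44 + 6.91×8.07 = 56.15 m²/day.
Hydraulic gradient i = 0.0111.
Q = Σ(K_i·b_i) · W · i = 56.15 × 1830 × 0.01110 = 1141 m³/day.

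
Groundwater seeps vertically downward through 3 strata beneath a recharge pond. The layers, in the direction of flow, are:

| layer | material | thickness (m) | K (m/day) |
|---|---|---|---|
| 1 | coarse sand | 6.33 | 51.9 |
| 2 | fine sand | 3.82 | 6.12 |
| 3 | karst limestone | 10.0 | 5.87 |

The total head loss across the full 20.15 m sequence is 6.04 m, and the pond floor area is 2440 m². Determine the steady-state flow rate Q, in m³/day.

6020

Flow is perpendicular to layering, so the layers act in series and the equivalent K is the thickness-weighted harmonic mean.
Total thickness L = 6.33 + 3.82 + 10.0 = 20.15 m.
Σ(b_i/K_i) = 6.33/51.9 + 3.82/6.12 + 10.0/5.87 = 2.450 d.
K_eq = L / Σ(b_i/K_i) = 20.15 / 2.450 = 8.225 m/day.
Q = K_eq · A · (Δh/L) = 8.225 × 2440 × (6.04/20.15) = 6016 m³/day.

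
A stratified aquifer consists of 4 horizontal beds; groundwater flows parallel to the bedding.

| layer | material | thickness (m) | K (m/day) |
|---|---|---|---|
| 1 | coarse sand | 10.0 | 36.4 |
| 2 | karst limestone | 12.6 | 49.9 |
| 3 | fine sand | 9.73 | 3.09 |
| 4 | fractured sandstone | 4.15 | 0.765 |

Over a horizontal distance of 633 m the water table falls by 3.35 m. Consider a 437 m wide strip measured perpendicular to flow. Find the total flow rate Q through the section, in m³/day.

2370

Flow is parallel to layering, so each bed carries its own Darcy discharge and the transmissivities add.
Σ(K_i·b_i) = 36.4×10.0 + 49.9×12.6 + 3.09×9.73 + 0.765×4.15 = 1026 m²/day.
Hydraulic gradient i = Δh / L = 3.35 / 633 = 0.005292.
Q = Σ(K_i·b_i) · W · i = 1026 × 437 × 0.005292 = 2373 m³/day.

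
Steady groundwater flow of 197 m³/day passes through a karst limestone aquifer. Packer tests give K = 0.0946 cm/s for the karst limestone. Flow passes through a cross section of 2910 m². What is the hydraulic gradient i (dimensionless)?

Convert K: 0.0946 cm/s × 864 = 81.73 m/day.
From Q = K·A·i, i = Q / (K·A) = 197 / (81.73 × 2910) = 0.0008283.

0.000828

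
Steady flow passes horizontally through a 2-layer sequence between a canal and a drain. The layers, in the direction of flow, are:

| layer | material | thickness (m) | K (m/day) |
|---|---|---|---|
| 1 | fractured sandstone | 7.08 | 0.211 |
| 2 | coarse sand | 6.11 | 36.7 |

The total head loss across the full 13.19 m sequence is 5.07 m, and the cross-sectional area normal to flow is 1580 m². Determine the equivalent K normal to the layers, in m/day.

0.391

Flow is perpendicular to layering, so the layers act in series and the equivalent K is the thickness-weighted harmonic mean.
Total thickness L = 7.08 + 6.11 = 13.19 m.
Σ(b_i/K_i) = 7.08/0.211 + 6.11/36.7 = 33.72 d.
K_eq = L / Σ(b_i/K_i) = 13.19 / 33.72 = 0.3912 m/day.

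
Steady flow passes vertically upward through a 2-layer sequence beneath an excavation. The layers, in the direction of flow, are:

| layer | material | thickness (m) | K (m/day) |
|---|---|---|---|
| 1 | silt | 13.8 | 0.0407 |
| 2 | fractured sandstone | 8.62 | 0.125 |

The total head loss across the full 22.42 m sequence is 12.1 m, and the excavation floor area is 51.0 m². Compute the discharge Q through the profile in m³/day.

Flow is perpendicular to layering, so the layers act in series and the equivalent K is the thickness-weighted harmonic mean.
Total thickness L = 13.8 + 8.62 = 22.42 m.
Σ(b_i/K_i) = 13.8/0.0407 + 8.62/0.125 = 408.0 d.
K_eq = L / Σ(b_i/K_i) = 22.42 / 408.0 = 0.05495 m/day.
Q = K_eq · A · (Δh/L) = 0.05495 × 51.0 × (12.1/22.42) = 1.512 m³/day.

1.51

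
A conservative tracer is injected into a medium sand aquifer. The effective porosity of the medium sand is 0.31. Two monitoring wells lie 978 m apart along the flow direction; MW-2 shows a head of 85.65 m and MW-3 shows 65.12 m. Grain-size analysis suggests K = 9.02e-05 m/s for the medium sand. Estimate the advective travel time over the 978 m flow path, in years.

Convert K: 9.02e-05 m/s × 86400 = 7.793 m/day.
Hydraulic gradient i = (85.65 − 65.12) / 978 = 20.53 / 978 = 0.02099.
Darcy flux q = K · i = 7.793 × 0.02099 = 0.1636 m/day.
Seepage velocity v = q / n_e = 0.1636 / 0.31 = 0.5277 m/day.
Travel time t = L / v = 978 / 0.5277 = 1853 days = 5.074 years.

5.07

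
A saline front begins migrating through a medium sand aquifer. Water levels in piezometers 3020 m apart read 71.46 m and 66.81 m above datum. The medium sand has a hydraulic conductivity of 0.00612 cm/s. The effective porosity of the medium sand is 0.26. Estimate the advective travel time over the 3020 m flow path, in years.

264

Convert K: 0.00612 cm/s × 864 = 5.288 m/day.
Hydraulic gradient i = (71.46 − 66.81) / 3020 = 4.65 / 3020 = 0.001540.
Darcy flux q = K · i = 5.288 × 0.001540 = 0.008142 m/day.
Seepage velocity v = q / n_e = 0.008142 / 0.26 = 0.03131 m/day.
Travel time t = L / v = 3020 / 0.03131 = 96443 days = 264.0 years.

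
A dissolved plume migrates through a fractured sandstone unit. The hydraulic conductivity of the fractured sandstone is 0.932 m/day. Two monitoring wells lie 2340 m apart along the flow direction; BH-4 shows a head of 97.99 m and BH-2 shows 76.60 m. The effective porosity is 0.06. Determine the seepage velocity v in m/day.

Hydraulic gradient i = (97.99 − 76.60) / 2340 = 21.39 / 2340 = 0.009141.
Darcy flux q = K · i = 0.9320 × 0.009141 = 0.008519 m/day.
Seepage velocity v = q / n_e = 0.008519 / 0.06 = 0.1420 m/day.

0.142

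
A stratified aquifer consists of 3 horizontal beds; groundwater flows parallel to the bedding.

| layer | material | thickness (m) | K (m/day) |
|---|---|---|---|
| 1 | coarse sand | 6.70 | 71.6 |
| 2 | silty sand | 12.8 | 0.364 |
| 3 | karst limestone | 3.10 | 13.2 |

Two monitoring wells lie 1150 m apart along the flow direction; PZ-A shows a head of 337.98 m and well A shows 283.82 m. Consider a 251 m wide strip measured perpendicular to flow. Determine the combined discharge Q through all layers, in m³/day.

Flow is parallel to layering, so each bed carries its own Darcy discharge and the transmissivities add.
Σ(K_i·b_i) = 71.6×6.70 + 0.364×12.8 + 13.2×3.10 = 525.3 m²/day.
Hydraulic gradient i = (337.98 − 283.82) / 1150 = 54.16 / 1150 = 0.04710.
Q = Σ(K_i·b_i) · W · i = 525.3 × 251 × 0.04710 = 6210 m³/day.

6210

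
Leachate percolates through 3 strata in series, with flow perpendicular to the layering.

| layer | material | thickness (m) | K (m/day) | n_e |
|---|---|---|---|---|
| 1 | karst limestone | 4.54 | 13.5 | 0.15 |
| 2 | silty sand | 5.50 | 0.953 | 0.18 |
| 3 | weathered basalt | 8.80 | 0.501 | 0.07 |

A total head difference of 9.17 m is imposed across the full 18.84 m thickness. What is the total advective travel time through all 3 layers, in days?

With flow normal to the layers, continuity requires the same specific discharge q through every layer.
Σ(b_i/K_i) = 4.54/13.5 + 5.50/0.953 + 8.80/0.501 = 23.67 d.
q = Δh / Σ(b_i/K_i) = 9.17 / 23.67 = 0.3874 m/day.
In each layer the seepage velocity is v_i = q/n_i, so the layer transit time is t_i = b_i·n_i / q:
  layer 1 (karst limestone): t_1 = 4.54 × 0.15 / 0.3874 = 1.758 d
  layer 2 (silty sand): t_2 = 5.50 × 0.18 / 0.3874 = 2.556 d
  layer 3 (weathered basalt): t_3 = 8.80 × 0.07 / 0.3874 = 1.590 d
Total t = Σ t_i = 5.904 days.

5.90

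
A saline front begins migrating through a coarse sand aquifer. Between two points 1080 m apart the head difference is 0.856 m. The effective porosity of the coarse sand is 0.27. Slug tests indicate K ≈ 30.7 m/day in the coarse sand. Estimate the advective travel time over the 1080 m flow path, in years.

Hydraulic gradient i = Δh / L = 0.856 / 1080 = 0.0007926.
Darcy flux q = K · i = 30.70 × 0.0007926 = 0.02433 m/day.
Seepage velocity v = q / n_e = 0.02433 / 0.27 = 0.09012 m/day.
Travel time t = L / v = 1080 / 0.09012 = 11984 days = 32.81 years.

32.8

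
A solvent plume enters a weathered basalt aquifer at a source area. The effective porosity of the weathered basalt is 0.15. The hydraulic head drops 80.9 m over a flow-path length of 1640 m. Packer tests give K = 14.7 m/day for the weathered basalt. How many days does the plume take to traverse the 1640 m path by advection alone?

339

Hydraulic gradient i = Δh / L = 80.9 / 1640 = 0.04933.
Darcy flux q = K · i = 14.70 × 0.04933 = 0.7251 m/day.
Seepage velocity v = q / n_e = 0.7251 / 0.15 = 4.834 m/day.
Travel time t = L / v = 1640 / 4.834 = 339.2 days.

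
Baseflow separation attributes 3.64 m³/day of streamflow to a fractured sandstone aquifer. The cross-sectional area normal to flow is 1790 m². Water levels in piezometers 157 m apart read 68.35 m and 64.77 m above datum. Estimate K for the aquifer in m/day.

0.0892

Hydraulic gradient i = (68.35 − 64.77) / 157 = 3.58 / 157 = 0.02280.
From Q = K·A·i, K = Q / (A·i) = 3.64 / (1790 × 0.02280) = 0.08918 m/day.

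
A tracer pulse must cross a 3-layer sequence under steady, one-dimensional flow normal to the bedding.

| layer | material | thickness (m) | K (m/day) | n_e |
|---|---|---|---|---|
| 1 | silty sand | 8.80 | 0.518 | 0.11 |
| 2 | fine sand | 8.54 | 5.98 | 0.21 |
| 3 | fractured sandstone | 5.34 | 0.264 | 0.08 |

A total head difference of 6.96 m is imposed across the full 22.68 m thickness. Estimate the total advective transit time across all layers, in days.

17.7

With flow normal to the layers, continuity requires the same specific discharge q through every layer.
Σ(b_i/K_i) = 8.80/0.518 + 8.54/5.98 + 5.34/0.264 = 38.64 d.
q = Δh / Σ(b_i/K_i) = 6.96 / 38.64 = 0.1801 m/day.
In each layer the seepage velocity is v_i = q/n_i, so the layer transit time is t_i = b_i·n_i / q:
  layer 1 (silty sand): t_1 = 8.80 × 0.11 / 0.1801 = 5.375 d
  layer 2 (fine sand): t_2 = 8.54 × 0.21 / 0.1801 = 9.957 d
  layer 3 (fractured sandstone): t_3 = 5.34 × 0.08 / 0.1801 = 2.372 d
Total t = Σ t_i = 17.70 days.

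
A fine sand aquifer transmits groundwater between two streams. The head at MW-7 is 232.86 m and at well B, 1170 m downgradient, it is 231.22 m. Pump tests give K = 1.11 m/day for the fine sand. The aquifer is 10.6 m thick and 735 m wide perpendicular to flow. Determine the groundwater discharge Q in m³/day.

Cross-sectional area A = 735 × 10.6 = 7791 m².
Hydraulic gradient i = (232.86 − 231.22) / 1170 = 1.64 / 1170 = 0.001402.
Darcy's law: Q = K · A · i = 1.110 × 7791 × 0.001402 = 12.12 m³/day.

12.1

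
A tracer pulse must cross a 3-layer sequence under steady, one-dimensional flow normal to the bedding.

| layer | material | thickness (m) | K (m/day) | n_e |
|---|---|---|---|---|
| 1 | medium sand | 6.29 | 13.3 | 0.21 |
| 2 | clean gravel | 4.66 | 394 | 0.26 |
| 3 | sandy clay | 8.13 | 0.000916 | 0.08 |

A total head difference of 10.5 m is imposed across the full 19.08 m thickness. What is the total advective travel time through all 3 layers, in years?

With flow normal to the layers, continuity requires the same specific discharge q through every layer.
Σ(b_i/K_i) = 6.29/13.3 + 4.66/394 + 8.13/0.000916 = 8876 d.
q = Δh / Σ(b_i/K_i) = 10.5 / 8876 = 0.001183 m/day.
In each layer the seepage velocity is v_i = q/n_i, so the layer transit time is t_i = b_i·n_i / q:
  layer 1 (medium sand): t_1 = 6.29 × 0.21 / 0.001183 = 1117 d
  layer 2 (clean gravel): t_2 = 4.66 × 0.26 / 0.001183 = 1024 d
  layer 3 (sandy clay): t_3 = 8.13 × 0.08 / 0.001183 = 549.8 d
Total t = Σ t_i = 2691 days = 7.367 years.

7.37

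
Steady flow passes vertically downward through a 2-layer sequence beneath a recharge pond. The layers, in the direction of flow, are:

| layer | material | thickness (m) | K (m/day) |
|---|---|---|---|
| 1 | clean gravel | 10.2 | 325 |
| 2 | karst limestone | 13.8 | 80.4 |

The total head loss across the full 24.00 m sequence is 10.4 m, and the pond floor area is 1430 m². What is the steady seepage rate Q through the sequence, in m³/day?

73300

Flow is perpendicular to layering, so the layers act in series and the equivalent K is the thickness-weighted harmonic mean.
Total thickness L = 10.2 + 13.8 = 24.00 m.
Σ(b_i/K_i) = 10.2/325 + 13.8/80.4 = 0.2030 d.
K_eq = L / Σ(b_i/K_i) = 24.00 / 0.2030 = 118.2 m/day.
Q = K_eq · A · (Δh/L) = 118.2 × 1430 × (10.4/24.00) = 73252 m³/day.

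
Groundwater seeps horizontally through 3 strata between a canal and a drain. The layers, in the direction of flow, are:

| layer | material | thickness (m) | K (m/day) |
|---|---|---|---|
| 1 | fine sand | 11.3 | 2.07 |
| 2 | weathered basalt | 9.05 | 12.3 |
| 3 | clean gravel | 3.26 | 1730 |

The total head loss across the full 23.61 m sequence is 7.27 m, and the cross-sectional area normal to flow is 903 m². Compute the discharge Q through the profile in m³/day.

1060

Flow is perpendicular to layering, so the layers act in series and the equivalent K is the thickness-weighted harmonic mean.
Total thickness L = 11.3 + 9.05 + 3.26 = 23.61 m.
Σ(b_i/K_i) = 11.3/2.07 + 9.05/12.3 + 3.26/1730 = 6.197 d.
K_eq = L / Σ(b_i/K_i) = 23.61 / 6.197 = 3.810 m/day.
Q = K_eq · A · (Δh/L) = 3.810 × 903 × (7.27/23.61) = 1059 m³/day.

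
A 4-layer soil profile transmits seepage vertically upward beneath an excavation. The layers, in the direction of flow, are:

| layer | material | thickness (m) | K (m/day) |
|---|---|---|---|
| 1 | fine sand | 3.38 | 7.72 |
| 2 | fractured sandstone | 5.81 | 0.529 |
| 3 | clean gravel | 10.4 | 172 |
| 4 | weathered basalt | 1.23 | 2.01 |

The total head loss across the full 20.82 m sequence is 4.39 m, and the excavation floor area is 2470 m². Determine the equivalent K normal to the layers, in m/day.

1.72

Flow is perpendicular to layering, so the layers act in series and the equivalent K is the thickness-weighted harmonic mean.
Total thickness L = 3.38 + 5.81 + 10.4 + 1.23 = 20.82 m.
Σ(b_i/K_i) = 3.38/7.72 + 5.81/0.529 + 10.4/172 + 1.23/2.01 = 12.09 d.
K_eq = L / Σ(b_i/K_i) = 20.82 / 12.09 = 1.722 m/day.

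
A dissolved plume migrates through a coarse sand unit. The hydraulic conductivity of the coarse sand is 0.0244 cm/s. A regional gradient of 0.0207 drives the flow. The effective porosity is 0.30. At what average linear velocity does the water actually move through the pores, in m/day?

1.45

Convert K: 0.0244 cm/s × 864 = 21.08 m/day.
Hydraulic gradient i = 0.0207.
Darcy flux q = K · i = 21.08 × 0.02070 = 0.4364 m/day.
Seepage velocity v = q / n_e = 0.4364 / 0.30 = 1.455 m/day.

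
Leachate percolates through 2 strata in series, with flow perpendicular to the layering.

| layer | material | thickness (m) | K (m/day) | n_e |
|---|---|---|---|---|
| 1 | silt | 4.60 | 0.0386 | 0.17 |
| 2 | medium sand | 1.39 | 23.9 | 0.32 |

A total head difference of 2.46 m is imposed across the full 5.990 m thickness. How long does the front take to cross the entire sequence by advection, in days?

With flow normal to the layers, continuity requires the same specific discharge q through every layer.
Σ(b_i/K_i) = 4.60/0.0386 + 1.39/23.9 = 119.2 d.
q = Δh / Σ(b_i/K_i) = 2.46 / 119.2 = 0.02063 m/day.
In each layer the seepage velocity is v_i = q/n_i, so the layer transit time is t_i = b_i·n_i / q:
  layer 1 (silt): t_1 = 4.60 × 0.17 / 0.02063 = 37.90 d
  layer 2 (medium sand): t_2 = 1.39 × 0.32 / 0.02063 = 21.56 d
Total t = Σ t_i = 59.46 days.

59.5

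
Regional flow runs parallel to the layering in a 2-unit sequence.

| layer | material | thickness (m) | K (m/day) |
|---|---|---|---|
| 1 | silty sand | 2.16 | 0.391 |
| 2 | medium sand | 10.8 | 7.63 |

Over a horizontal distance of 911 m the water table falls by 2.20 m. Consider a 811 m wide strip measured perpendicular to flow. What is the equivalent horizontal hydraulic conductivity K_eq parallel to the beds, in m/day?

6.42

Flow is parallel to layering, so each bed carries its own Darcy discharge and the transmissivities add.
Σ(K_i·b_i) = 0.391×2.16 + 7.63×10.8 = 83.25 m²/day.
Total thickness b = 12.96 m, so K_eq = Σ(K_i·b_i)/b = 6.424 m/day.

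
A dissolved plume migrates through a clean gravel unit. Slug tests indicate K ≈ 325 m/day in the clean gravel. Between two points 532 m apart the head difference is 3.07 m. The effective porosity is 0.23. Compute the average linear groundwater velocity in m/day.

Hydraulic gradient i = Δh / L = 3.07 / 532 = 0.005771.
Darcy flux q = K · i = 325.0 × 0.005771 = 1.875 m/day.
Seepage velocity v = q / n_e = 1.875 / 0.23 = 8.154 m/day.

8.15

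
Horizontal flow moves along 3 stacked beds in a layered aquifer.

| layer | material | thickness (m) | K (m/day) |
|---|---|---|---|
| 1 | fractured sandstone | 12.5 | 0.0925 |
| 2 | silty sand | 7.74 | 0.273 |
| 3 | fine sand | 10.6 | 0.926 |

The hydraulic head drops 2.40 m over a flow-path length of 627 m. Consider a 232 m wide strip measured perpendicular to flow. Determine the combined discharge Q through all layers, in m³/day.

Flow is parallel to layering, so each bed carries its own Darcy discharge and the transmissivities add.
Σ(K_i·b_i) = 0.0925×12.5 + 0.273×7.74 + 0.926×10.6 = 13.08 m²/day.
Hydraulic gradient i = Δh / L = 2.40 / 627 = 0.003828.
Q = Σ(K_i·b_i) · W · i = 13.08 × 232 × 0.003828 = 11.62 m³/day.

11.6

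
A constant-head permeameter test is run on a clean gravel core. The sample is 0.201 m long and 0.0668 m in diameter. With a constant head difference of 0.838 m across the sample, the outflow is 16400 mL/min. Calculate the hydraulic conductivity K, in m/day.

Cross-sectional area A = π·(d/2)² = π × (0.0668/2)² = 0.003505 m².
Convert discharge: 16400 mL/min = 0.0002733 m³/s.
Darcy's law rearranged: K = Q·L / (A·Δh) = 0.0002733 × 0.201 / (0.003505 × 0.838) = 0.01871 m/s = 1616 m/day.

1620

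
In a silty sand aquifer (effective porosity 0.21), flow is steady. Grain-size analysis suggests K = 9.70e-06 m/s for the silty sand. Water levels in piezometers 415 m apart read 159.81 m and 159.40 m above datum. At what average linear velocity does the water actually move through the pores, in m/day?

Convert K: 9.70e-06 m/s × 86400 = 0.8381 m/day.
Hydraulic gradient i = (159.81 − 159.40) / 415 = 0.41 / 415 = 0.0009880.
Darcy flux q = K · i = 0.8381 × 0.0009880 = 0.0008280 m/day.
Seepage velocity v = q / n_e = 0.0008280 / 0.21 = 0.003943 m/day.

0.00394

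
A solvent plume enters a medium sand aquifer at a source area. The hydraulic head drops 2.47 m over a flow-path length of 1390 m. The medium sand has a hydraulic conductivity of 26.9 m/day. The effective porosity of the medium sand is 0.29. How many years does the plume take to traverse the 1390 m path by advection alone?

Hydraulic gradient i = Δh / L = 2.47 / 1390 = 0.001777.
Darcy flux q = K · i = 26.90 × 0.001777 = 0.04780 m/day.
Seepage velocity v = q / n_e = 0.04780 / 0.29 = 0.1648 m/day.
Travel time t = L / v = 1390 / 0.1648 = 8433 days = 23.09 years.

23.1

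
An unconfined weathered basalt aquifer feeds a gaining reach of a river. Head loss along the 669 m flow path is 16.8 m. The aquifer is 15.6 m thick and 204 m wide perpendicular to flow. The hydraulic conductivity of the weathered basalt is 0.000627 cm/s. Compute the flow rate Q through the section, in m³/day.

43.3

Convert K: 0.000627 cm/s × 864 = 0.5417 m/day.
Cross-sectional area A = 204 × 15.6 = 3182 m².
Hydraulic gradient i = Δh / L = 16.8 / 669 = 0.02511.
Darcy's law: Q = K · A · i = 0.5417 × 3182 × 0.02511 = 43.29 m³/day.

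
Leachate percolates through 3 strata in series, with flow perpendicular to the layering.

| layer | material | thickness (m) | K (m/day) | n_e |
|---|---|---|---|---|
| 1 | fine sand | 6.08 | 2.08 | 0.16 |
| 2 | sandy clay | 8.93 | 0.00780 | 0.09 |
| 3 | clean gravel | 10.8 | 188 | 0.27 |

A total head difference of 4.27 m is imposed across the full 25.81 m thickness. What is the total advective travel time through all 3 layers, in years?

3.45

With flow normal to the layers, continuity requires the same specific discharge q through every layer.
Σ(b_i/K_i) = 6.08/2.08 + 8.93/0.00780 + 10.8/188 = 1148 d.
q = Δh / Σ(b_i/K_i) = 4.27 / 1148 = 0.003720 m/day.
In each layer the seepage velocity is v_i = q/n_i, so the layer transit time is t_i = b_i·n_i / q:
  layer 1 (fine sand): t_1 = 6.08 × 0.16 / 0.003720 = 261.5 d
  layer 2 (sandy clay): t_2 = 8.93 × 0.09 / 0.003720 = 216.0 d
  layer 3 (clean gravel): t_3 = 10.8 × 0.27 / 0.003720 = 783.9 d
Total t = Σ t_i = 1261 days = 3.454 years.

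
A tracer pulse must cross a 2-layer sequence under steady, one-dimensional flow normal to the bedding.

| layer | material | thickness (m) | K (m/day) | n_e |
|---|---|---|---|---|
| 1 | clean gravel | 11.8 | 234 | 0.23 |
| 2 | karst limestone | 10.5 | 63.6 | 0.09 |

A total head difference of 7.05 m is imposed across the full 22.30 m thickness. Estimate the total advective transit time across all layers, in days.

0.112

With flow normal to the layers, continuity requires the same specific discharge q through every layer.
Σ(b_i/K_i) = 11.8/234 + 10.5/63.6 = 0.2155 d.
q = Δh / Σ(b_i/K_i) = 7.05 / 0.2155 = 32.71 m/day.
In each layer the seepage velocity is v_i = q/n_i, so the layer transit time is t_i = b_i·n_i / q:
  layer 1 (clean gravel): t_1 = 11.8 × 0.23 / 32.71 = 0.08297 d
  layer 2 (karst limestone): t_2 = 10.5 × 0.09 / 32.71 = 0.02889 d
Total t = Σ t_i = 0.1119 days.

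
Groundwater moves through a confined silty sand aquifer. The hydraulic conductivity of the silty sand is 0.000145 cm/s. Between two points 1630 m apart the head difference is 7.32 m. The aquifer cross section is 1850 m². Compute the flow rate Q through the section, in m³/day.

Convert K: 0.000145 cm/s × 864 = 0.1253 m/day.
Hydraulic gradient i = Δh / L = 7.32 / 1630 = 0.004491.
Darcy's law: Q = K · A · i = 0.1253 × 1850 × 0.004491 = 1.041 m³/day.

1.04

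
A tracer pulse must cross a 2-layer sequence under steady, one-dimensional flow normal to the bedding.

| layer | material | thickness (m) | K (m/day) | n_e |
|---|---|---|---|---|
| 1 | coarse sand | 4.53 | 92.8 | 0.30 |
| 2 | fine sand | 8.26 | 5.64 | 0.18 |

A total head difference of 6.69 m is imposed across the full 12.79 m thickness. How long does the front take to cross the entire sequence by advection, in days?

0.644

With flow normal to the layers, continuity requires the same specific discharge q through every layer.
Σ(b_i/K_i) = 4.53/92.8 + 8.26/5.64 = 1.513 d.
q = Δh / Σ(b_i/K_i) = 6.69 / 1.513 = 4.421 m/day.
In each layer the seepage velocity is v_i = q/n_i, so the layer transit time is t_i = b_i·n_i / q:
  layer 1 (coarse sand): t_1 = 4.53 × 0.30 / 4.421 = 0.3074 d
  layer 2 (fine sand): t_2 = 8.26 × 0.18 / 4.421 = 0.3363 d
Total t = Σ t_i = 0.6438 days.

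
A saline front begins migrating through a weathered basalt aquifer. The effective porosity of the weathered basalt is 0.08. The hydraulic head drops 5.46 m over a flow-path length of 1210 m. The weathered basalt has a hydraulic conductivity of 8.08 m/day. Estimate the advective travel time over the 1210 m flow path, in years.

7.27

Hydraulic gradient i = Δh / L = 5.46 / 1210 = 0.004512.
Darcy flux q = K · i = 8.080 × 0.004512 = 0.03646 m/day.
Seepage velocity v = q / n_e = 0.03646 / 0.08 = 0.4558 m/day.
Travel time t = L / v = 1210 / 0.4558 = 2655 days = 7.269 years.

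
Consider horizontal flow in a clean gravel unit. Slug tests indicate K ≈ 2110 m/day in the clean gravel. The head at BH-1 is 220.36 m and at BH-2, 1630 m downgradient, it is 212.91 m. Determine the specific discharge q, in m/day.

9.64

Hydraulic gradient i = (220.36 − 212.91) / 1630 = 7.45 / 1630 = 0.004571.
Specific discharge q = K · i = 2110 × 0.004571 = 9.644 m/day.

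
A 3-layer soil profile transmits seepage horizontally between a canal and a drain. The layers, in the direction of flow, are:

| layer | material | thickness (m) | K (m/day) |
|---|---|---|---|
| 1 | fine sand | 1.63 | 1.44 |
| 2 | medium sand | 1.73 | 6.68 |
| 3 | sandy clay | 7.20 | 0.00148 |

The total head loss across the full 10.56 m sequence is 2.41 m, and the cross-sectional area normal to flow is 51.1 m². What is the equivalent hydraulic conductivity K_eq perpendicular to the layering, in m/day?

0.00217

Flow is perpendicular to layering, so the layers act in series and the equivalent K is the thickness-weighted harmonic mean.
Total thickness L = 1.63 + 1.73 + 7.20 = 10.56 m.
Σ(b_i/K_i) = 1.63/1.44 + 1.73/6.68 + 7.20/0.00148 = 4866 d.
K_eq = L / Σ(b_i/K_i) = 10.56 / 4866 = 0.002170 m/day.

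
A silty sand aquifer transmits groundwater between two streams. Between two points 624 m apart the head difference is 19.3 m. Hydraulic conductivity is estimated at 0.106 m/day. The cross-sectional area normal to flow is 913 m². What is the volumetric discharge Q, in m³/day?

2.99

Hydraulic gradient i = Δh / L = 19.3 / 624 = 0.03093.
Darcy's law: Q = K · A · i = 0.1060 × 913.0 × 0.03093 = 2.993 m³/day.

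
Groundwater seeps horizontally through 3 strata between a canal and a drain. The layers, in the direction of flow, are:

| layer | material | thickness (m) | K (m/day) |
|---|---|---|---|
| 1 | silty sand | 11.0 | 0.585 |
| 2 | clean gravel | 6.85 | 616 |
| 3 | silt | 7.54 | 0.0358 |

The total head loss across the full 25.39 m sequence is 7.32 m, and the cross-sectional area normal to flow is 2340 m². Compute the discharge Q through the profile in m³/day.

Flow is perpendicular to layering, so the layers act in series and the equivalent K is the thickness-weighted harmonic mean.
Total thickness L = 11.0 + 6.85 + 7.54 = 25.39 m.
Σ(b_i/K_i) = 11.0/0.585 + 6.85/616 + 7.54/0.0358 = 229.4 d.
K_eq = L / Σ(b_i/K_i) = 25.39 / 229.4 = 0.1107 m/day.
Q = K_eq · A · (Δh/L) = 0.1107 × 2340 × (7.32/25.39) = 74.66 m³/day.

74.7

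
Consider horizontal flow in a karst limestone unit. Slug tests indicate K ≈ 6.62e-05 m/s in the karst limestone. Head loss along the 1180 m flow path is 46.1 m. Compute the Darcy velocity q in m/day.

0.223

Convert K: 6.62e-05 m/s × 86400 = 5.720 m/day.
Hydraulic gradient i = Δh / L = 46.1 / 1180 = 0.03907.
Specific discharge q = K · i = 5.720 × 0.03907 = 0.2235 m/day.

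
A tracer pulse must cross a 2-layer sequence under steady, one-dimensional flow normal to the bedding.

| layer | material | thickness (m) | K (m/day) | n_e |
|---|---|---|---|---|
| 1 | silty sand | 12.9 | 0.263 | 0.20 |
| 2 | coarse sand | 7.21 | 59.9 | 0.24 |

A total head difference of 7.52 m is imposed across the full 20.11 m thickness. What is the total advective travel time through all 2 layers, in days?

28.2

With flow normal to the layers, continuity requires the same specific discharge q through every layer.
Σ(b_i/K_i) = 12.9/0.263 + 7.21/59.9 = 49.17 d.
q = Δh / Σ(b_i/K_i) = 7.52 / 49.17 = 0.1529 m/day.
In each layer the seepage velocity is v_i = q/n_i, so the layer transit time is t_i = b_i·n_i / q:
  layer 1 (silty sand): t_1 = 12.9 × 0.20 / 0.1529 = 16.87 d
  layer 2 (coarse sand): t_2 = 7.21 × 0.24 / 0.1529 = 11.31 d
Total t = Σ t_i = 28.18 days.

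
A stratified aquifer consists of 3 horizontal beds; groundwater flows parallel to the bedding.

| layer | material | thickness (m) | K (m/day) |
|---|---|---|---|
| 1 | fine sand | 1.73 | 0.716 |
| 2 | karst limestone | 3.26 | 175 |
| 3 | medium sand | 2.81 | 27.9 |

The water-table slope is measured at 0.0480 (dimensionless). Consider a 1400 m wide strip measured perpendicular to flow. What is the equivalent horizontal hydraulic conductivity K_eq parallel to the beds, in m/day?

83.4

Flow is parallel to layering, so each bed carries its own Darcy discharge and the transmissivities add.
Σ(K_i·b_i) = 0.716×1.73 + 175×3.26 + 27.9×2.81 = 650.1 m²/day.
Total thickness b = 7.800 m, so K_eq = Σ(K_i·b_i)/b = 83.35 m/day.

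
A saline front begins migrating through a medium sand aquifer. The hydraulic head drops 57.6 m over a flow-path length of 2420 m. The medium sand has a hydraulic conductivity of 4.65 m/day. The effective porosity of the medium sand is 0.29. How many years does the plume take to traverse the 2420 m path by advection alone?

Hydraulic gradient i = Δh / L = 57.6 / 2420 = 0.02380.
Darcy flux q = K · i = 4.650 × 0.02380 = 0.1107 m/day.
Seepage velocity v = q / n_e = 0.1107 / 0.29 = 0.3816 m/day.
Travel time t = L / v = 2420 / 0.3816 = 6341 days = 17.36 years.

17.4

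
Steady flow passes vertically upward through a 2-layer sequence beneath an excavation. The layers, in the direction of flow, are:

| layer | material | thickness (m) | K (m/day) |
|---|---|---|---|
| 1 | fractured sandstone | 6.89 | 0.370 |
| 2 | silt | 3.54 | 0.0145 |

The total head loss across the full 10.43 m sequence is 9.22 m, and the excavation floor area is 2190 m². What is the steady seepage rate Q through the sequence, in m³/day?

76.8

Flow is perpendicular to layering, so the layers act in series and the equivalent K is the thickness-weighted harmonic mean.
Total thickness L = 6.89 + 3.54 = 10.43 m.
Σ(b_i/K_i) = 6.89/0.370 + 3.54/0.0145 = 262.8 d.
K_eq = L / Σ(b_i/K_i) = 10.43 / 262.8 = 0.03969 m/day.
Q = K_eq · A · (Δh/L) = 0.03969 × 2190 × (9.22/10.43) = 76.85 m³/day.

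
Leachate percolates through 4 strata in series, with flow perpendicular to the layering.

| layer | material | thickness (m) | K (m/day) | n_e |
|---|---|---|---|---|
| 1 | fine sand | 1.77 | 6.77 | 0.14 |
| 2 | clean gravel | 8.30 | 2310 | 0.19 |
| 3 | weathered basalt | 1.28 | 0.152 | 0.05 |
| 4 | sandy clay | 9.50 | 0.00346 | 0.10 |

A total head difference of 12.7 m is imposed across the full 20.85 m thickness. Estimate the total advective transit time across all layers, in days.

616

With flow normal to the layers, continuity requires the same specific discharge q through every layer.
Σ(b_i/K_i) = 1.77/6.77 + 8.30/2310 + 1.28/0.152 + 9.50/0.00346 = 2754 d.
q = Δh / Σ(b_i/K_i) = 12.7 / 2754 = 0.004611 m/day.
In each layer the seepage velocity is v_i = q/n_i, so the layer transit time is t_i = b_i·n_i / q:
  layer 1 (fine sand): t_1 = 1.77 × 0.14 / 0.004611 = 53.74 d
  layer 2 (clean gravel): t_2 = 8.30 × 0.19 / 0.004611 = 342.0 d
  layer 3 (weathered basalt): t_3 = 1.28 × 0.05 / 0.004611 = 13.88 d
  layer 4 (sandy clay): t_4 = 9.50 × 0.10 / 0.004611 = 206.0 d
Total t = Σ t_i = 615.7 days.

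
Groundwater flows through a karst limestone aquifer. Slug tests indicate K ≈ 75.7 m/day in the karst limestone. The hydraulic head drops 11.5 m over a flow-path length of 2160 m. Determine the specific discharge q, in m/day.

0.403

Hydraulic gradient i = Δh / L = 11.5 / 2160 = 0.005324.
Specific discharge q = K · i = 75.70 × 0.005324 = 0.4030 m/day.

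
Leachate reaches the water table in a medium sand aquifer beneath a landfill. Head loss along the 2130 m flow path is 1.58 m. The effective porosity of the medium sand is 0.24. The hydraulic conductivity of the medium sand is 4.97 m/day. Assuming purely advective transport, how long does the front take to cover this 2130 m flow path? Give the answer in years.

380

Hydraulic gradient i = Δh / L = 1.58 / 2130 = 0.0007418.
Darcy flux q = K · i = 4.970 × 0.0007418 = 0.003687 m/day.
Seepage velocity v = q / n_e = 0.003687 / 0.24 = 0.01536 m/day.
Travel time t = L / v = 2130 / 0.01536 = 1.387e+05 days = 379.6 years.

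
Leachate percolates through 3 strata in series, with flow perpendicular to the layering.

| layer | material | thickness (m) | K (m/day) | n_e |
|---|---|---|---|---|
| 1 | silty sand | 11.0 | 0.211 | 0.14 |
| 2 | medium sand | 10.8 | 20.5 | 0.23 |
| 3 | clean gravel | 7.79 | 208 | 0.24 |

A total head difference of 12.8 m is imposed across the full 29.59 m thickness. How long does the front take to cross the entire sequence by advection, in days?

With flow normal to the layers, continuity requires the same specific discharge q through every layer.
Σ(b_i/K_i) = 11.0/0.211 + 10.8/20.5 + 7.79/208 = 52.70 d.
q = Δh / Σ(b_i/K_i) = 12.8 / 52.70 = 0.2429 m/day.
In each layer the seepage velocity is v_i = q/n_i, so the layer transit time is t_i = b_i·n_i / q:
  layer 1 (silty sand): t_1 = 11.0 × 0.14 / 0.2429 = 6.340 d
  layer 2 (medium sand): t_2 = 10.8 × 0.23 / 0.2429 = 10.23 d
  layer 3 (clean gravel): t_3 = 7.79 × 0.24 / 0.2429 = 7.697 d
Total t = Σ t_i = 24.26 days.

24.3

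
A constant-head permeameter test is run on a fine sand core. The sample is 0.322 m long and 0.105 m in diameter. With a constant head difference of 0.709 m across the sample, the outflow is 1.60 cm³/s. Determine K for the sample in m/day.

Cross-sectional area A = π·(d/2)² = π × (0.105/2)² = 0.008659 m².
Convert discharge: 1.60 cm³/s = 1.600e-06 m³/s.
Darcy's law rearranged: K = Q·L / (A·Δh) = 1.600e-06 × 0.322 / (0.008659 × 0.709) = 8.392e-05 m/s = 7.251 m/day.

7.25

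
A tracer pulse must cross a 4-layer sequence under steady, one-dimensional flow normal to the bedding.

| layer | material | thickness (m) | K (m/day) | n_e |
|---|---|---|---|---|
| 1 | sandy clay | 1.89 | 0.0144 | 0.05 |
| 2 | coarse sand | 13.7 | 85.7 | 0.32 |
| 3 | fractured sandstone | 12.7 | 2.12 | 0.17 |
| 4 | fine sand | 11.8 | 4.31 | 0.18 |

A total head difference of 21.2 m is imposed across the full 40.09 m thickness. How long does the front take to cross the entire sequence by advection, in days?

57.9

With flow normal to the layers, continuity requires the same specific discharge q through every layer.
Σ(b_i/K_i) = 1.89/0.0144 + 13.7/85.7 + 12.7/2.12 + 11.8/4.31 = 140.1 d.
q = Δh / Σ(b_i/K_i) = 21.2 / 140.1 = 0.1513 m/day.
In each layer the seepage velocity is v_i = q/n_i, so the layer transit time is t_i = b_i·n_i / q:
  layer 1 (sandy clay): t_1 = 1.89 × 0.05 / 0.1513 = 0.6247 d
  layer 2 (coarse sand): t_2 = 13.7 × 0.32 / 0.1513 = 28.98 d
  layer 3 (fractured sandstone): t_3 = 12.7 × 0.17 / 0.1513 = 14.27 d
  layer 4 (fine sand): t_4 = 11.8 × 0.18 / 0.1513 = 14.04 d
Total t = Σ t_i = 57.92 days.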